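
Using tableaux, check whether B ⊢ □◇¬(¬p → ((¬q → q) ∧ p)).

Not valid

Tableau for the negation ¬□◇¬(¬p → ((¬q → q) ∧ p)):
1. ¬□◇¬(¬p → ((¬q → q) ∧ p)), 0
2. ¬◇¬(¬p → ((¬q → q) ∧ p)), 1
3. ¬p → ((¬q → q) ∧ p), 0
4. ¬p → ((¬q → q) ∧ p), 1
5. (¬q → q) ∧ p, 0
6. ¬q → q, 0
7. p, 0
8. (¬q → q) ∧ p, 1
9. ¬q → q, 1
10. p, 1
11. q, 0
12. q, 1
Accessibility: 0R0, 0R1, 1R0, 1R1
The negation has an open branch (countermodel exists).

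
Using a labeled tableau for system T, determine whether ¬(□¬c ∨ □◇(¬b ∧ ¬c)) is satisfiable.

1. ¬(□¬c ∨ □◇(¬b ∧ ¬c)), 0
2. ¬□¬c, 0
3. ¬□◇(¬b ∧ ¬c), 0
4. c, 1
5. ¬◇(¬b ∧ ¬c), 2
6. ¬(¬b ∧ ¬c), 2
7. c, 2
Accessibility: 0R0, 0R1, 0R2, 1R1, 2R2

Satisfiable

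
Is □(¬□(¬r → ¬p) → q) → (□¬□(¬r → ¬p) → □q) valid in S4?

Valid

Tableau for the negation ¬(□(¬□(¬r → ¬p) → q) → (□¬□(¬r → ¬p) → □q)):
1. ¬(□(¬□(¬r → ¬p) → q) → (□¬□(¬r → ¬p) → □q)), w0
2. □(¬□(¬r → ¬p) → q), w0
3. ¬(□¬□(¬r → ¬p) → □q), w0
4. □¬□(¬r → ¬p), w0
5. ¬□q, w0
6. ¬□(¬r → ¬p) → q, w0
7. ¬□(¬r → ¬p), w0
8. q, w0
9. ¬q, w1
10. ¬□(¬r → ¬p) → q, w1
11. ¬□(¬r → ¬p), w1
12. □(¬r → ¬p), w1
13. ¬r → ¬p, w1
14. ¬p, w1
15. ¬(¬r → ¬p), w2
16. ¬r, w2
17. p, w2
18. ¬□(¬r → ¬p) → q, w2
19. ¬□(¬r → ¬p), w2
20. q, w2
21. ¬(¬r → ¬p), w3
22. ¬r, w3
23. p, w3
24. ¬□(¬r → ¬p) → q, w3
25. ¬□(¬r → ¬p), w3
26. ¬r → ¬p, w3
27. q, w3
28. ¬p, w3
Accessibility: w0Rw0, w0Rw1, w0Rw2, w0Rw3, w1Rw1, w1Rw3, w2Rw2, w3Rw3
Branch closes: p and ¬p both at w3.
Every branch of the negation's tableau closes; the branch above is one of them.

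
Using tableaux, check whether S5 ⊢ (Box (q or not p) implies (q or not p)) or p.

Tableau for the negation not ((Box (q or not p) implies (q or not p)) or p):
1. not ((Box (q or not p) implies (q or not p)) or p), 0
2. not (Box (q or not p) implies (q or not p)), 0
3. not p, 0
4. Box (q or not p), 0
5. not (q or not p), 0
6. not q, 0
7. p, 0
Accessibility: 0R0
Branch closes: p and not p both at 0.
All branches of the negation close; one closing branch shown above.

Yes, valid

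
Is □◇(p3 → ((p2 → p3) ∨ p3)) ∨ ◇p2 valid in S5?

Tableau for the negation ¬(□◇(p3 → ((p2 → p3) ∨ p3)) ∨ ◇p2):
1. ¬(□◇(p3 → ((p2 → p3) ∨ p3)) ∨ ◇p2), 0
2. ¬□◇(p3 → ((p2 → p3) ∨ p3)), 0   [¬∨-rule on 1]
3. ¬◇p2, 0   [¬∨-rule on 1]
4. ¬p2, 0   [¬◇-rule on 3 via 0R0]
5. ¬◇(p3 → ((p2 → p3) ∨ p3)), 1   [¬□-rule on 2: fresh world 1, 0R1]
6. ¬p2, 1   [¬◇-rule on 3 via 0R1]
7. ¬(p3 → ((p2 → p3) ∨ p3)), 0   [¬◇-rule on 5 via 1R0]
8. p3, 0   [¬→-rule on 7]
9. ¬((p2 → p3) ∨ p3), 0   [¬→-rule on 7]
10. ¬(p2 → p3), 0   [¬∨-rule on 9]
11. ¬p3, 0   [¬∨-rule on 9]
Accessibility: 0R0, 0R1, 1R0, 1R1
Branch closes: p3 and ¬p3 both at 0.
All branches of the negation close; one closing branch shown above.

Yes, valid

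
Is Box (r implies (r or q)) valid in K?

Valid in K

Tableau for the negation not Box (r implies (r or q)):
1. not Box (r implies (r or q)), u
2. not (r implies (r or q)), v
3. r, v
4. not (r or q), v
5. not r, v
6. not q, v
Accessibility: uRv
Branch closes: r and not r both at v.
Every branch of the negation's tableau closes; the branch above is one of them.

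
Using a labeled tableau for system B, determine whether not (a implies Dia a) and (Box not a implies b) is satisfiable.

Unsatisfiable (every branch closes)

1. not (a implies Dia a) and (Box not a implies b), u
2. not (a implies Dia a), u
3. Box not a implies b, u
4. a, u
5. not Dia a, u
6. not a, u
Accessibility: uRu
Branch closes: a and not a both at u.
All branches of the tableau close; one closing branch shown above.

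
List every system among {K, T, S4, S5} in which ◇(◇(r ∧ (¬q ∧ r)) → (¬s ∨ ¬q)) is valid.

T, S4, S5

T-tableau for the negation ¬◇(◇(r ∧ (¬q ∧ r)) → (¬s ∨ ¬q)):
1. ¬◇(◇(r ∧ (¬q ∧ r)) → (¬s ∨ ¬q)), u
2. ¬(◇(r ∧ (¬q ∧ r)) → (¬s ∨ ¬q)), u   [¬◇-rule on 1 via uRu]
3. ◇(r ∧ (¬q ∧ r)), u   [¬→-rule on 2]
4. ¬(¬s ∨ ¬q), u   [¬→-rule on 2]
5. s, u   [¬∨-rule on 4]
6. q, u   [¬∨-rule on 4]
7. r ∧ (¬q ∧ r), v   [◇-rule on 3: fresh world v, uRv]
8. r, v   [∧-rule on 7]
9. ¬q ∧ r, v   [∧-rule on 7]
10. ¬q, v   [∧-rule on 9]
11. ¬(◇(r ∧ (¬q ∧ r)) → (¬s ∨ ¬q)), v   [¬◇-rule on 1 via uRv]
12. ◇(r ∧ (¬q ∧ r)), v   [¬→-rule on 11]
13. ¬(¬s ∨ ¬q), v   [¬→-rule on 11]
14. s, v   [¬∨-rule on 13]
15. q, v   [¬∨-rule on 13]
Accessibility: uRu, uRv, vRv
Branch closes: q and ¬q both at v.
Every branch closes (one shown): valid in T, hence also in S4, S5 (every theorem of T is a theorem of S4 and S5).
K-tableau for the negation ¬◇(◇(r ∧ (¬q ∧ r)) → (¬s ∨ ¬q)):
1. ¬◇(◇(r ∧ (¬q ∧ r)) → (¬s ∨ ¬q)), u
Complete open branch: countermodel on a K-frame, so not valid in K.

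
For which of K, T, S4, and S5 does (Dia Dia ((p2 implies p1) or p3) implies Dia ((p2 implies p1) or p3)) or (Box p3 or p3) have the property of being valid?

T-tableau for the negation not ((Dia Dia ((p2 implies p1) or p3) implies Dia ((p2 implies p1) or p3)) or (Box p3 or p3)):
1. not ((Dia Dia ((p2 implies p1) or p3) implies Dia ((p2 implies p1) or p3)) or (Box p3 or p3)), w0
2. not (Dia Dia ((p2 implies p1) or p3) implies Dia ((p2 implies p1) or p3)), w0
3. not (Box p3 or p3), w0
4. Dia Dia ((p2 implies p1) or p3), w0
5. not Dia ((p2 implies p1) or p3), w0
6. not Box p3, w0
7. not p3, w0
8. not ((p2 implies p1) or p3), w0
9. not (p2 implies p1), w0
10. p2, w0
11. not p1, w0
12. Dia ((p2 implies p1) or p3), w1
13. not ((p2 implies p1) or p3), w1
14. not (p2 implies p1), w1
15. not p3, w1
16. p2, w1
17. not p1, w1
18. not p3, w2
19. not ((p2 implies p1) or p3), w2
20. not (p2 implies p1), w2
21. p2, w2
22. not p1, w2
23. (p2 implies p1) or p3, w3
24. p3, w3
Accessibility: w0Rw0, w0Rw1, w0Rw2, w1Rw1, w1Rw3, w2Rw2, w3Rw3
Complete open branch: countermodel on a T-frame, so not valid in T, nor in K (the same frame is also a K-frame).
S4-tableau for the negation not ((Dia Dia ((p2 implies p1) or p3) implies Dia ((p2 implies p1) or p3)) or (Box p3 or p3)):
1. not ((Dia Dia ((p2 implies p1) or p3) implies Dia ((p2 implies p1) or p3)) or (Box p3 or p3)), w0
2. not (Dia Dia ((p2 implies p1) or p3) implies Dia ((p2 implies p1) or p3)), w0
3. not (Box p3 or p3), w0
4. Dia Dia ((p2 implies p1) or p3), w0
5. not Dia ((p2 implies p1) or p3), w0
6. not Box p3, w0
7. not p3, w0
8. not ((p2 implies p1) or p3), w0
9. not (p2 implies p1), w0
10. p2, w0
11. not p1, w0
12. Dia ((p2 implies p1) or p3), w1
13. not ((p2 implies p1) or p3), w1
14. not (p2 implies p1), w1
15. not p3, w1
16. p2, w1
17. not p1, w1
18. not p3, w2
19. not ((p2 implies p1) or p3), w2
20. not (p2 implies p1), w2
21. p2, w2
22. not p1, w2
23. (p2 implies p1) or p3, w3
24. not ((p2 implies p1) or p3), w3
25. not (p2 implies p1), w3
26. not p3, w3
27. p2, w3
28. not p1, w3
29. p2 implies p1, w3
30. p1, w3
Accessibility: w0Rw0, w0Rw1, w0Rw2, w0Rw3, w1Rw1, w1Rw3, w2Rw2, w3Rw3
Branch closes: p1 and not p1 both at w3.
Every branch closes (one shown): valid in S4, hence also in S5 (every theorem of S4 is a theorem of S5).

S4, S5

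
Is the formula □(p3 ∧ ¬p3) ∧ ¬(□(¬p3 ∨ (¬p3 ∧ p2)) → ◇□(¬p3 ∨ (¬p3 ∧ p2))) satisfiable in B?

1. □(p3 ∧ ¬p3) ∧ ¬(□(¬p3 ∨ (¬p3 ∧ p2)) → ◇□(¬p3 ∨ (¬p3 ∧ p2))), u
2. □(p3 ∧ ¬p3), u   [∧-rule on 1]
3. ¬(□(¬p3 ∨ (¬p3 ∧ p2)) → ◇□(¬p3 ∨ (¬p3 ∧ p2))), u   [∧-rule on 1]
4. □(¬p3 ∨ (¬p3 ∧ p2)), u   [¬→-rule on 3]
5. ¬◇□(¬p3 ∨ (¬p3 ∧ p2)), u   [¬→-rule on 3]
6. p3 ∧ ¬p3, u   [□-rule on 2 via uRu]
7. p3, u   [∧-rule on 6]
8. ¬p3, u   [∧-rule on 6]
Accessibility: uRu
Branch closes: p3 and ¬p3 both at u.
All branches of the tableau close; one closing branch shown above.

No, unsatisfiable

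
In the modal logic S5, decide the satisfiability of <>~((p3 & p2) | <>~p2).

Satisfiable

1. <>~((p3 & p2) | <>~p2), u
2. ~((p3 & p2) | <>~p2), v   [<>-rule on 1: fresh world v, uRv]
3. ~(p3 & p2), v   [~|-rule on 2]
4. ~<>~p2, v   [~|-rule on 2]
5. p2, u   [~<>-rule on 4 via vRu]
6. p2, v   [~<>-rule on 4 via vRv]
7. ~p3, v   [~&-rule on 3 (branches; this branch)]
Accessibility: uRu, uRv, vRu, vRv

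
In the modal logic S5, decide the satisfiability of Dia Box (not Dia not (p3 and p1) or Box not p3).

Satisfiable

1. Dia Box (not Dia not (p3 and p1) or Box not p3), u
2. Box (not Dia not (p3 and p1) or Box not p3), v
3. not Dia not (p3 and p1) or Box not p3, u
4. not Dia not (p3 and p1) or Box not p3, v
5. Box not p3, u
6. not p3, u
7. not p3, v
8. Box not p3, v
Accessibility: uRu, uRv, vRu, vRv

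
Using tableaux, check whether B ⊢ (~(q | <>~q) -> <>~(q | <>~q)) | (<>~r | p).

Valid

Tableau for the negation ~((~(q | <>~q) -> <>~(q | <>~q)) | (<>~r | p)):
1. ~((~(q | <>~q) -> <>~(q | <>~q)) | (<>~r | p)), u
2. ~(~(q | <>~q) -> <>~(q | <>~q)), u   [~|-rule on 1]
3. ~(<>~r | p), u   [~|-rule on 1]
4. ~(q | <>~q), u   [~->-rule on 2]
5. ~<>~(q | <>~q), u   [~->-rule on 2]
6. ~<>~r, u   [~|-rule on 3]
7. ~p, u   [~|-rule on 3]
8. ~q, u   [~|-rule on 4]
9. ~<>~q, u   [~|-rule on 4]
10. q | <>~q, u   [~<>-rule on 5 via uRu]
11. r, u   [~<>-rule on 6 via uRu]
12. q, u   [~<>-rule on 9 via uRu]
Accessibility: uRu
Branch closes: q and ~q both at u.
All branches of the negation close; one closing branch shown above.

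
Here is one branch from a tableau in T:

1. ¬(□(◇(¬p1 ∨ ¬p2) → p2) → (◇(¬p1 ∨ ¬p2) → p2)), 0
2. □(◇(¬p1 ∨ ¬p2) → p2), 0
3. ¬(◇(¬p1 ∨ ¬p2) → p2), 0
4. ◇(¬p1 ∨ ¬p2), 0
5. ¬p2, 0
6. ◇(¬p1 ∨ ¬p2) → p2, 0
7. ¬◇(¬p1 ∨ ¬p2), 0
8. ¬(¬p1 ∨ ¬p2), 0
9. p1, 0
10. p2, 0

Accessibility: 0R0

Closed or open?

Yes, closed

Both p2 and ¬p2 appear at 0.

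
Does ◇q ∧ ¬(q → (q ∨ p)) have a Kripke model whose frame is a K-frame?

No, unsatisfiable

1. ◇q ∧ ¬(q → (q ∨ p)), 0
2. ◇q, 0
3. ¬(q → (q ∨ p)), 0
4. q, 0
5. ¬(q ∨ p), 0
6. ¬q, 0
7. ¬p, 0
Branch closes: q and ¬q both at 0.
Every branch closes; the branch above is one of them.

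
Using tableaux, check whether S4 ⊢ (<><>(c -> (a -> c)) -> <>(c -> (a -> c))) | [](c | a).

Tableau for the negation ~((<><>(c -> (a -> c)) -> <>(c -> (a -> c))) | [](c | a)):
1. ~((<><>(c -> (a -> c)) -> <>(c -> (a -> c))) | [](c | a)), 0
2. ~(<><>(c -> (a -> c)) -> <>(c -> (a -> c))), 0
3. ~[](c | a), 0
4. <><>(c -> (a -> c)), 0
5. ~<>(c -> (a -> c)), 0
6. ~(c -> (a -> c)), 0
7. c, 0
8. ~(a -> c), 0
9. a, 0
10. ~c, 0
Accessibility: 0R0
Branch closes: c and ~c both at 0.
All branches of the negation close; one closing branch shown above.

Valid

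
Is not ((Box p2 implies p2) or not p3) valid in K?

Tableau for the negation (Box p2 implies p2) or not p3:
1. (Box p2 implies p2) or not p3, u
2. not p3, u   [or-rule on 1 (branches; this branch)]
The negation has an open branch (countermodel exists).

Not valid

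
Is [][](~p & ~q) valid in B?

Tableau for the negation ~[][](~p & ~q):
1. ~[][](~p & ~q), 0
2. ~[](~p & ~q), 1   [~[]-rule on 1: fresh world 1, 0R1]
3. ~(~p & ~q), 2   [~[]-rule on 2: fresh world 2, 1R2]
4. q, 2   [~&-rule on 3 (branches; this branch)]
Accessibility: 0R0, 0R1, 1R0, 1R1, 1R2, 2R1, 2R2
The negation has an open branch (countermodel exists).

Invalid (countermodel exists)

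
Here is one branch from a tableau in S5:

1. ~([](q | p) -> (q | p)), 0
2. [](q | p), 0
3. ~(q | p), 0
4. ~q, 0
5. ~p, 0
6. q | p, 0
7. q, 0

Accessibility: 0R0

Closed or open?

Closed

Both q and ~q appear at 0.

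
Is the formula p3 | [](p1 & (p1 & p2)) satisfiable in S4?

1. p3 | [](p1 & (p1 & p2)), w0
2. [](p1 & (p1 & p2)), w0   [|-rule on 1 (branches; this branch)]
3. p1 & (p1 & p2), w0   [[]-rule on 2 via w0Rw0]
4. p1, w0   [&-rule on 3]
5. p1 & p2, w0   [&-rule on 3]
6. p2, w0   [&-rule on 5]
Accessibility: w0Rw0

Satisfiable (open branch found)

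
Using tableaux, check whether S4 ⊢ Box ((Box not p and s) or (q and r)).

No, not valid

Tableau for the negation not Box ((Box not p and s) or (q and r)):
1. not Box ((Box not p and s) or (q and r)), u
2. not ((Box not p and s) or (q and r)), v   [neg-Box-rule on 1: fresh world v, uRv]
3. not (Box not p and s), v   [neg-or-rule on 2]
4. not (q and r), v   [neg-or-rule on 2]
5. not s, v   [neg-and-rule on 3 (branches; this branch)]
6. not r, v   [neg-and-rule on 4 (branches; this branch)]
Accessibility: uRu, uRv, vRv
The negation has an open branch (countermodel exists).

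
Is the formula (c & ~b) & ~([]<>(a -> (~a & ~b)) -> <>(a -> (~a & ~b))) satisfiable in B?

No, unsatisfiable

1. (c & ~b) & ~([]<>(a -> (~a & ~b)) -> <>(a -> (~a & ~b))), u
2. c & ~b, u
3. ~([]<>(a -> (~a & ~b)) -> <>(a -> (~a & ~b))), u
4. c, u
5. ~b, u
6. []<>(a -> (~a & ~b)), u
7. ~<>(a -> (~a & ~b)), u
8. <>(a -> (~a & ~b)), u
9. ~(a -> (~a & ~b)), u
10. a, u
11. ~(~a & ~b), u
12. a -> (~a & ~b), v
13. <>(a -> (~a & ~b)), v
14. ~(a -> (~a & ~b)), v
15. a, v
16. ~(~a & ~b), v
17. ~a & ~b, v
18. ~a, v
19. ~b, v
Accessibility: uRu, uRv, vRu, vRv
Branch closes: a and ~a both at v.
(One branch shown.) All branches close.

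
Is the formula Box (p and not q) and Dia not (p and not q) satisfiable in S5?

No, unsatisfiable

1. Box (p and not q) and Dia not (p and not q), u
2. Box (p and not q), u
3. Dia not (p and not q), u
4. p and not q, u
5. p, u
6. not q, u
7. not (p and not q), v
8. p and not q, v
9. p, v
10. not q, v
11. q, v
Accessibility: uRu, uRv, vRu, vRv
Branch closes: q and not q both at v.
All branches of the tableau close; one closing branch shown above.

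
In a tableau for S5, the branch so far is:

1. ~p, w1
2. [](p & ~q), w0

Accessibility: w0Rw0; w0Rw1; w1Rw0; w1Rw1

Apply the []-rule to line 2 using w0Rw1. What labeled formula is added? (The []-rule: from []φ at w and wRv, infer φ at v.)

p & ~q, w1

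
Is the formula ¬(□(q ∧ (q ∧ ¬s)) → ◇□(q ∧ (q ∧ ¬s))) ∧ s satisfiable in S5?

No, unsatisfiable

1. ¬(□(q ∧ (q ∧ ¬s)) → ◇□(q ∧ (q ∧ ¬s))) ∧ s, 0
2. ¬(□(q ∧ (q ∧ ¬s)) → ◇□(q ∧ (q ∧ ¬s))), 0
3. s, 0
4. □(q ∧ (q ∧ ¬s)), 0
5. ¬◇□(q ∧ (q ∧ ¬s)), 0
6. q ∧ (q ∧ ¬s), 0
7. q, 0
8. q ∧ ¬s, 0
9. ¬s, 0
Accessibility: 0R0
Branch closes: s and ¬s both at 0.
All branches of the tableau close; one closing branch shown above.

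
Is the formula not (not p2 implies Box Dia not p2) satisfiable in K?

Yes, satisfiable

1. not (not p2 implies Box Dia not p2), 0
2. not p2, 0
3. not Box Dia not p2, 0
4. not Dia not p2, 1
Accessibility: 0R1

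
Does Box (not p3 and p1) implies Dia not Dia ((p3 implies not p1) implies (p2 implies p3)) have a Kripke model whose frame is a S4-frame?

Yes, satisfiable

1. Box (not p3 and p1) implies Dia not Dia ((p3 implies not p1) implies (p2 implies p3)), u
2. Dia not Dia ((p3 implies not p1) implies (p2 implies p3)), u
3. not Dia ((p3 implies not p1) implies (p2 implies p3)), v
4. not ((p3 implies not p1) implies (p2 implies p3)), v
5. p3 implies not p1, v
6. not (p2 implies p3), v
7. p2, v
8. not p3, v
9. not p1, v
Accessibility: uRu, uRv, vRv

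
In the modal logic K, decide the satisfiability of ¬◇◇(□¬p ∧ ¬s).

Satisfiable (open branch found)

1. ¬◇◇(□¬p ∧ ¬s), 0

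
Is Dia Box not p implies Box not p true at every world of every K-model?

Tableau for the negation not (Dia Box not p implies Box not p):
1. not (Dia Box not p implies Box not p), w0
2. Dia Box not p, w0
3. not Box not p, w0
4. Box not p, w1
5. p, w2
Accessibility: w0Rw1, w0Rw2
The negation has an open branch (countermodel exists).

No, not valid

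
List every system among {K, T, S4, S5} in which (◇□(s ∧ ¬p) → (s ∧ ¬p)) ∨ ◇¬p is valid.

T, S4, S5

T-tableau for the negation ¬((◇□(s ∧ ¬p) → (s ∧ ¬p)) ∨ ◇¬p):
1. ¬((◇□(s ∧ ¬p) → (s ∧ ¬p)) ∨ ◇¬p), u
2. ¬(◇□(s ∧ ¬p) → (s ∧ ¬p)), u
3. ¬◇¬p, u
4. ◇□(s ∧ ¬p), u
5. ¬(s ∧ ¬p), u
6. p, u
7. □(s ∧ ¬p), v
8. p, v
9. s ∧ ¬p, v
10. s, v
11. ¬p, v
Accessibility: uRu, uRv, vRv
Branch closes: p and ¬p both at v.
Every branch closes (one shown): valid in T, hence also in S4, S5 (every theorem of T is a theorem of S4 and S5).
K-tableau for the negation ¬((◇□(s ∧ ¬p) → (s ∧ ¬p)) ∨ ◇¬p):
1. ¬((◇□(s ∧ ¬p) → (s ∧ ¬p)) ∨ ◇¬p), u
2. ¬(◇□(s ∧ ¬p) → (s ∧ ¬p)), u
3. ¬◇¬p, u
4. ◇□(s ∧ ¬p), u
5. ¬(s ∧ ¬p), u
6. p, u
7. □(s ∧ ¬p), v
8. p, v
Accessibility: uRv
Complete open branch: countermodel on a K-frame, so not valid in K.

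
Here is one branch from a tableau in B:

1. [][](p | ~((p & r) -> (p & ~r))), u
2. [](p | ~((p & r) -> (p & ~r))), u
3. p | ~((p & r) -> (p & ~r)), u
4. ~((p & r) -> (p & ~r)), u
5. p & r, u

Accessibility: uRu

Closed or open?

There is no literal clash: for every atom and world, at most one sign appears.

Open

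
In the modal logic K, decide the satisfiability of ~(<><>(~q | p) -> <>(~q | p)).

Yes, satisfiable

1. ~(<><>(~q | p) -> <>(~q | p)), 0
2. <><>(~q | p), 0   [~->-rule on 1]
3. ~<>(~q | p), 0   [~->-rule on 1]
4. <>(~q | p), 1   [<>-rule on 2: fresh world 1, 0R1]
5. ~(~q | p), 1   [~<>-rule on 3 via 0R1]
6. q, 1   [~|-rule on 5]
7. ~p, 1   [~|-rule on 5]
8. ~q | p, 2   [<>-rule on 4: fresh world 2, 1R2]
9. p, 2   [|-rule on 8 (branches; this branch)]
Accessibility: 0R1, 1R2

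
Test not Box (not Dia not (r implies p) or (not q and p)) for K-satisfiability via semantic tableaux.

Yes, satisfiable

1. not Box (not Dia not (r implies p) or (not q and p)), w0
2. not (not Dia not (r implies p) or (not q and p)), w1
3. Dia not (r implies p), w1
4. not (not q and p), w1
5. not p, w1
6. not (r implies p), w2
7. r, w2
8. not p, w2
Accessibility: w0Rw1, w1Rw2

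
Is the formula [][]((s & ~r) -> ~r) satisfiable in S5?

Yes, satisfiable

1. [][]((s & ~r) -> ~r), w0
2. []((s & ~r) -> ~r), w0   [[]-rule on 1 via w0Rw0]
3. (s & ~r) -> ~r, w0   [[]-rule on 2 via w0Rw0]
4. ~r, w0   [->-rule on 3 (branches; this branch)]
Accessibility: w0Rw0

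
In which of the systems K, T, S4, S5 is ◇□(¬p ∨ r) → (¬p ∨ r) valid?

S5

S5-tableau for the negation ¬(◇□(¬p ∨ r) → (¬p ∨ r)):
1. ¬(◇□(¬p ∨ r) → (¬p ∨ r)), 0
2. ◇□(¬p ∨ r), 0
3. ¬(¬p ∨ r), 0
4. p, 0
5. ¬r, 0
6. □(¬p ∨ r), 1
7. ¬p ∨ r, 0
8. ¬p ∨ r, 1
9. r, 0
Accessibility: 0R0, 0R1, 1R0, 1R1
Branch closes: r and ¬r both at 0.
Every branch closes (one shown): valid in S5.
S4-tableau for the negation ¬(◇□(¬p ∨ r) → (¬p ∨ r)):
1. ¬(◇□(¬p ∨ r) → (¬p ∨ r)), 0
2. ◇□(¬p ∨ r), 0
3. ¬(¬p ∨ r), 0
4. p, 0
5. ¬r, 0
6. □(¬p ∨ r), 1
7. ¬p ∨ r, 1
8. r, 1
Accessibility: 0R0, 0R1, 1R1
Complete open branch: countermodel on an S4-frame, so not valid in S4, nor in K, T (the same frame is also a K-frame and a T-frame).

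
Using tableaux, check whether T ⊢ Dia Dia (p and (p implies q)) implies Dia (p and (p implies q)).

No, not valid

Tableau for the negation not (Dia Dia (p and (p implies q)) implies Dia (p and (p implies q))):
1. not (Dia Dia (p and (p implies q)) implies Dia (p and (p implies q))), 0
2. Dia Dia (p and (p implies q)), 0
3. not Dia (p and (p implies q)), 0
4. not (p and (p implies q)), 0
5. not (p implies q), 0
6. p, 0
7. not q, 0
8. Dia (p and (p implies q)), 1
9. not (p and (p implies q)), 1
10. not (p implies q), 1
11. p, 1
12. not q, 1
13. p and (p implies q), 2
14. p, 2
15. p implies q, 2
16. q, 2
Accessibility: 0R0, 0R1, 1R1, 1R2, 2R2
The negation has an open branch (countermodel exists).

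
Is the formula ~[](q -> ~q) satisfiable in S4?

Satisfiable (open branch found)

1. ~[](q -> ~q), u
2. ~(q -> ~q), v
3. q, v
Accessibility: uRu, uRv, vRv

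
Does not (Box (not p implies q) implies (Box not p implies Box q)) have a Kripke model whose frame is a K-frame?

1. not (Box (not p implies q) implies (Box not p implies Box q)), u
2. Box (not p implies q), u
3. not (Box not p implies Box q), u
4. Box not p, u
5. not Box q, u
6. not q, v
7. not p implies q, v
8. not p, v
9. q, v
Accessibility: uRv
Branch closes: q and not q both at v.
(One branch shown.) All branches close.

Unsatisfiable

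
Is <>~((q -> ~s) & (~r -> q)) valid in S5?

Tableau for the negation ~<>~((q -> ~s) & (~r -> q)):
1. ~<>~((q -> ~s) & (~r -> q)), 0
2. (q -> ~s) & (~r -> q), 0   [~<>-rule on 1 via 0R0]
3. q -> ~s, 0   [&-rule on 2]
4. ~r -> q, 0   [&-rule on 2]
5. ~s, 0   [->-rule on 3 (branches; this branch)]
6. q, 0   [->-rule on 4 (branches; this branch)]
Accessibility: 0R0
The negation has an open branch (countermodel exists).

Invalid (countermodel exists)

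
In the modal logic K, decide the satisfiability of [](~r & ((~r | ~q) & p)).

1. [](~r & ((~r | ~q) & p)), 0

Satisfiable (open branch found)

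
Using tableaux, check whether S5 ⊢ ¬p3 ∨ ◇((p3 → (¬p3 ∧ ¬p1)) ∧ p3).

Invalid (countermodel exists)

Tableau for the negation ¬(¬p3 ∨ ◇((p3 → (¬p3 ∧ ¬p1)) ∧ p3)):
1. ¬(¬p3 ∨ ◇((p3 → (¬p3 ∧ ¬p1)) ∧ p3)), 0
2. p3, 0
3. ¬◇((p3 → (¬p3 ∧ ¬p1)) ∧ p3), 0
4. ¬((p3 → (¬p3 ∧ ¬p1)) ∧ p3), 0
5. ¬(p3 → (¬p3 ∧ ¬p1)), 0
6. ¬(¬p3 ∧ ¬p1), 0
7. p1, 0
Accessibility: 0R0
The negation has an open branch (countermodel exists).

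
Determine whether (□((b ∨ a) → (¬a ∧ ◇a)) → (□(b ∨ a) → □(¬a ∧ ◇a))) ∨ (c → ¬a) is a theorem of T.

Valid in T

Tableau for the negation ¬((□((b ∨ a) → (¬a ∧ ◇a)) → (□(b ∨ a) → □(¬a ∧ ◇a))) ∨ (c → ¬a)):
1. ¬((□((b ∨ a) → (¬a ∧ ◇a)) → (□(b ∨ a) → □(¬a ∧ ◇a))) ∨ (c → ¬a)), 0
2. ¬(□((b ∨ a) → (¬a ∧ ◇a)) → (□(b ∨ a) → □(¬a ∧ ◇a))), 0
3. ¬(c → ¬a), 0
4. □((b ∨ a) → (¬a ∧ ◇a)), 0
5. ¬(□(b ∨ a) → □(¬a ∧ ◇a)), 0
6. c, 0
7. a, 0
8. □(b ∨ a), 0
9. ¬□(¬a ∧ ◇a), 0
10. (b ∨ a) → (¬a ∧ ◇a), 0
11. b ∨ a, 0
12. ¬a ∧ ◇a, 0
13. ¬a, 0
14. ◇a, 0
Accessibility: 0R0
Branch closes: a and ¬a both at 0.
Every branch of the negation's tableau closes; the branch above is one of them.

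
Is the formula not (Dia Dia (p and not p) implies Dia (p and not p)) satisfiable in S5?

Unsatisfiable (every branch closes)

1. not (Dia Dia (p and not p) implies Dia (p and not p)), u
2. Dia Dia (p and not p), u
3. not Dia (p and not p), u
4. not (p and not p), u
5. p, u
6. Dia (p and not p), v
7. not (p and not p), v
8. p, v
9. p and not p, w
10. p, w
11. not p, w
Accessibility: uRu, uRv, uRw, vRu, vRv, vRw, wRu, wRv, wRw
Branch closes: p and not p both at w.
All branches of the tableau close; one closing branch shown above.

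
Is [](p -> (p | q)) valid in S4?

Tableau for the negation ~[](p -> (p | q)):
1. ~[](p -> (p | q)), w0
2. ~(p -> (p | q)), w1
3. p, w1
4. ~(p | q), w1
5. ~p, w1
6. ~q, w1
Accessibility: w0Rw0, w0Rw1, w1Rw1
Branch closes: p and ~p both at w1.
All branches of the negation close; one closing branch shown above.

Valid in S4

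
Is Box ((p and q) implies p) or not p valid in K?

Valid in K

Tableau for the negation not (Box ((p and q) implies p) or not p):
1. not (Box ((p and q) implies p) or not p), 0
2. not Box ((p and q) implies p), 0
3. p, 0
4. not ((p and q) implies p), 1
5. p and q, 1
6. not p, 1
7. p, 1
8. q, 1
Accessibility: 0R1
Branch closes: p and not p both at 1.
Every branch of the negation's tableau closes; the branch above is one of them.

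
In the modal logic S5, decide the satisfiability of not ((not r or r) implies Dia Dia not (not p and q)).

1. not ((not r or r) implies Dia Dia not (not p and q)), u
2. not r or r, u
3. not Dia Dia not (not p and q), u
4. not Dia not (not p and q), u
5. not p and q, u
6. not p, u
7. q, u
8. r, u
Accessibility: uRu

Yes, satisfiable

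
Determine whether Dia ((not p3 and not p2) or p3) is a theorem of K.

No, not valid

Tableau for the negation not Dia ((not p3 and not p2) or p3):
1. not Dia ((not p3 and not p2) or p3), w0
The negation has an open branch (countermodel exists).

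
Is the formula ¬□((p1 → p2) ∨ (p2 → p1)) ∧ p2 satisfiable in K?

Unsatisfiable (every branch closes)

1. ¬□((p1 → p2) ∨ (p2 → p1)) ∧ p2, w0
2. ¬□((p1 → p2) ∨ (p2 → p1)), w0
3. p2, w0
4. ¬((p1 → p2) ∨ (p2 → p1)), w1
5. ¬(p1 → p2), w1
6. ¬(p2 → p1), w1
7. p1, w1
8. ¬p2, w1
9. p2, w1
10. ¬p1, w1
Accessibility: w0Rw1
Branch closes: p2 and ¬p2 both at w1.
(One branch shown.) All branches close.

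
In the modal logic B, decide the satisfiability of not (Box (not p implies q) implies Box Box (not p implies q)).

1. not (Box (not p implies q) implies Box Box (not p implies q)), u
2. Box (not p implies q), u
3. not Box Box (not p implies q), u
4. not p implies q, u
5. q, u
6. not Box (not p implies q), v
7. not p implies q, v
8. q, v
9. not (not p implies q), w
10. not p, w
11. not q, w
Accessibility: uRu, uRv, vRu, vRv, vRw, wRv, wRw

Yes, satisfiable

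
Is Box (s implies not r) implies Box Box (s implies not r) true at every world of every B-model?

Invalid (countermodel exists)

Tableau for the negation not (Box (s implies not r) implies Box Box (s implies not r)):
1. not (Box (s implies not r) implies Box Box (s implies not r)), u
2. Box (s implies not r), u   [neg-implies-rule on 1]
3. not Box Box (s implies not r), u   [neg-implies-rule on 1]
4. s implies not r, u   [Box-rule on 2 via uRu]
5. not r, u   [implies-rule on 4 (branches; this branch)]
6. not Box (s implies not r), v   [neg-Box-rule on 3: fresh world v, uRv]
7. s implies not r, v   [Box-rule on 2 via uRv]
8. not r, v   [implies-rule on 7 (branches; this branch)]
9. not (s implies not r), w   [neg-Box-rule on 6: fresh world w, vRw]
10. s, w   [neg-implies-rule on 9]
11. r, w   [neg-implies-rule on 9]
Accessibility: uRu, uRv, vRu, vRv, vRw, wRv, wRw
The negation has an open branch (countermodel exists).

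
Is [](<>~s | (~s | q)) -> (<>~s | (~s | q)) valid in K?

Tableau for the negation ~([](<>~s | (~s | q)) -> (<>~s | (~s | q))):
1. ~([](<>~s | (~s | q)) -> (<>~s | (~s | q))), w0
2. [](<>~s | (~s | q)), w0
3. ~(<>~s | (~s | q)), w0
4. ~<>~s, w0
5. ~(~s | q), w0
6. s, w0
7. ~q, w0
The negation has an open branch (countermodel exists).

Not valid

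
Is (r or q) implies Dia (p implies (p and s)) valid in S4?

Tableau for the negation not ((r or q) implies Dia (p implies (p and s))):
1. not ((r or q) implies Dia (p implies (p and s))), w0
2. r or q, w0
3. not Dia (p implies (p and s)), w0
4. not (p implies (p and s)), w0
5. p, w0
6. not (p and s), w0
7. q, w0
8. not s, w0
Accessibility: w0Rw0
The negation has an open branch (countermodel exists).

Invalid (countermodel exists)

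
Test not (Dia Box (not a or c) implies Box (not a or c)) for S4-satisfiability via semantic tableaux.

1. not (Dia Box (not a or c) implies Box (not a or c)), 0
2. Dia Box (not a or c), 0
3. not Box (not a or c), 0
4. Box (not a or c), 1
5. not a or c, 1
6. c, 1
7. not (not a or c), 2
8. a, 2
9. not c, 2
Accessibility: 0R0, 0R1, 0R2, 1R1, 2R2

Satisfiable (open branch found)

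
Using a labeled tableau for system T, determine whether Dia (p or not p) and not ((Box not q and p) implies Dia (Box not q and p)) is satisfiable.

1. Dia (p or not p) and not ((Box not q and p) implies Dia (Box not q and p)), w0
2. Dia (p or not p), w0
3. not ((Box not q and p) implies Dia (Box not q and p)), w0
4. Box not q and p, w0
5. not Dia (Box not q and p), w0
6. Box not q, w0
7. p, w0
8. not (Box not q and p), w0
9. not q, w0
10. not Box not q, w0
11. p or not p, w1
12. not (Box not q and p), w1
13. not q, w1
14. not p, w1
15. q, w2
16. not (Box not q and p), w2
17. not q, w2
Accessibility: w0Rw0, w0Rw1, w0Rw2, w1Rw1, w2Rw2
Branch closes: q and not q both at w2.
All branches of the tableau close; one closing branch shown above.

No, unsatisfiable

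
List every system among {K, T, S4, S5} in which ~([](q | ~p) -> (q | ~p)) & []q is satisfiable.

K

K-tableau for the formula:
1. ~([](q | ~p) -> (q | ~p)) & []q, 0
2. ~([](q | ~p) -> (q | ~p)), 0
3. []q, 0
4. [](q | ~p), 0
5. ~(q | ~p), 0
6. ~q, 0
7. p, 0
Complete open branch: satisfiable in K.
T-tableau for the formula:
1. ~([](q | ~p) -> (q | ~p)) & []q, 0
2. ~([](q | ~p) -> (q | ~p)), 0
3. []q, 0
4. [](q | ~p), 0
5. ~(q | ~p), 0
6. ~q, 0
7. p, 0
8. q, 0
Accessibility: 0R0
Branch closes: q and ~q both at 0.
Every branch closes (one shown): unsatisfiable in T, hence also in S4, S5 (every S4/S5-frame is a T-frame).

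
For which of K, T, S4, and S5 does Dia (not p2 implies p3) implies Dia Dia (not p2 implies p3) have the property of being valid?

T, S4, S5

K-tableau for the negation not (Dia (not p2 implies p3) implies Dia Dia (not p2 implies p3)):
1. not (Dia (not p2 implies p3) implies Dia Dia (not p2 implies p3)), 0
2. Dia (not p2 implies p3), 0
3. not Dia Dia (not p2 implies p3), 0
4. not p2 implies p3, 1
5. not Dia (not p2 implies p3), 1
6. p3, 1
Accessibility: 0R1
Complete open branch: countermodel on a K-frame, so not valid in K.
T-tableau for the negation not (Dia (not p2 implies p3) implies Dia Dia (not p2 implies p3)):
1. not (Dia (not p2 implies p3) implies Dia Dia (not p2 implies p3)), 0
2. Dia (not p2 implies p3), 0
3. not Dia Dia (not p2 implies p3), 0
4. not Dia (not p2 implies p3), 0
5. not (not p2 implies p3), 0
6. not p2, 0
7. not p3, 0
8. not p2 implies p3, 1
9. not Dia (not p2 implies p3), 1
10. not (not p2 implies p3), 1
11. not p2, 1
12. not p3, 1
13. p3, 1
Accessibility: 0R0, 0R1, 1R1
Branch closes: p3 and not p3 both at 1.
Every branch closes (one shown): valid in T, hence also in S4, S5 (every theorem of T is a theorem of S4 and S5).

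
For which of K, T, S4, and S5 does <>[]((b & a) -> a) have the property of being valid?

T, S4, S5

K-tableau for the negation ~<>[]((b & a) -> a):
1. ~<>[]((b & a) -> a), w0
Complete open branch: countermodel on a K-frame, so not valid in K.
T-tableau for the negation ~<>[]((b & a) -> a):
1. ~<>[]((b & a) -> a), w0
2. ~[]((b & a) -> a), w0   [~<>-rule on 1 via w0Rw0]
3. ~((b & a) -> a), w1   [~[]-rule on 2: fresh world w1, w0Rw1]
4. b & a, w1   [~->-rule on 3]
5. ~a, w1   [~->-rule on 3]
6. b, w1   [&-rule on 4]
7. a, w1   [&-rule on 4]
Accessibility: w0Rw0, w0Rw1, w1Rw1
Branch closes: a and ~a both at w1.
Every branch closes (one shown): valid in T, hence also in S4, S5 (every theorem of T is a theorem of S4 and S5).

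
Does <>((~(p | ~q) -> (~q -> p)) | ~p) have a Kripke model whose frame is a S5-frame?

1. <>((~(p | ~q) -> (~q -> p)) | ~p), 0
2. (~(p | ~q) -> (~q -> p)) | ~p, 1
3. ~p, 1
Accessibility: 0R0, 0R1, 1R0, 1R1

Satisfiable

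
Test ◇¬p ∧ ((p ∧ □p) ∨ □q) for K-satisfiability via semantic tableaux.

Satisfiable

1. ◇¬p ∧ ((p ∧ □p) ∨ □q), u
2. ◇¬p, u   [∧-rule on 1]
3. (p ∧ □p) ∨ □q, u   [∧-rule on 1]
4. □q, u   [∨-rule on 3 (branches; this branch)]
5. ¬p, v   [◇-rule on 2: fresh world v, uRv]
6. q, v   [□-rule on 4 via uRv]
Accessibility: uRv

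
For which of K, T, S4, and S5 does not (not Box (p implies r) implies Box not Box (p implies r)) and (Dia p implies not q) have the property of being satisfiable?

S5-tableau for the formula:
1. not (not Box (p implies r) implies Box not Box (p implies r)) and (Dia p implies not q), u
2. not (not Box (p implies r) implies Box not Box (p implies r)), u
3. Dia p implies not q, u
4. not Box (p implies r), u
5. not Box not Box (p implies r), u
6. not q, u
7. not (p implies r), v
8. p, v
9. not r, v
10. Box (p implies r), w
11. p implies r, u
12. p implies r, v
13. p implies r, w
14. r, u
15. r, v
Accessibility: uRu, uRv, uRw, vRu, vRv, vRw, wRu, wRv, wRw
Branch closes: r and not r both at v.
Every branch closes (one shown): unsatisfiable in S5.
S4-tableau for the formula:
1. not (not Box (p implies r) implies Box not Box (p implies r)) and (Dia p implies not q), u
2. not (not Box (p implies r) implies Box not Box (p implies r)), u
3. Dia p implies not q, u
4. not Box (p implies r), u
5. not Box not Box (p implies r), u
6. not q, u
7. not (p implies r), v
8. p, v
9. not r, v
10. Box (p implies r), w
11. p implies r, w
12. r, w
Accessibility: uRu, uRv, uRw, vRv, wRw
Complete open branch: satisfiable in S4, hence also in K, T (this S4-model is also a K-model and a T-model).

K, T, S4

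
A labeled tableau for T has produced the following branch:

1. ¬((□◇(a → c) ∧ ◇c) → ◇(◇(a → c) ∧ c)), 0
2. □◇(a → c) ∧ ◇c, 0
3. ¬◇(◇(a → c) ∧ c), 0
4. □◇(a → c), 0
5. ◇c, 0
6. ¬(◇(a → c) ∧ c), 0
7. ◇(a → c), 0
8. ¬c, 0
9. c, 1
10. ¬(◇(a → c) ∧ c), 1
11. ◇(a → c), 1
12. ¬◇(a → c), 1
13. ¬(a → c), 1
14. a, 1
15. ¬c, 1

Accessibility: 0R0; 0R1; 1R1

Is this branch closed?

Yes, closed

Both c and ¬c appear at 1.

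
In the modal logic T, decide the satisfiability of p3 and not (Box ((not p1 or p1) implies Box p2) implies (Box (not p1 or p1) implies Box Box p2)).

1. p3 and not (Box ((not p1 or p1) implies Box p2) implies (Box (not p1 or p1) implies Box Box p2)), 0
2. p3, 0
3. not (Box ((not p1 or p1) implies Box p2) implies (Box (not p1 or p1) implies Box Box p2)), 0
4. Box ((not p1 or p1) implies Box p2), 0
5. not (Box (not p1 or p1) implies Box Box p2), 0
6. Box (not p1 or p1), 0
7. not Box Box p2, 0
8. (not p1 or p1) implies Box p2, 0
9. not p1 or p1, 0
10. Box p2, 0
11. p2, 0
12. p1, 0
13. not Box p2, 1
14. (not p1 or p1) implies Box p2, 1
15. not p1 or p1, 1
16. p2, 1
17. Box p2, 1
18. p1, 1
19. not p2, 2
20. p2, 2
Accessibility: 0R0, 0R1, 1R1, 1R2, 2R2
Branch closes: p2 and not p2 both at 2.
Every branch closes; the branch above is one of them.

Unsatisfiable (every branch closes)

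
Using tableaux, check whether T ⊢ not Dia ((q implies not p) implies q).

No, not valid

Tableau for the negation Dia ((q implies not p) implies q):
1. Dia ((q implies not p) implies q), w0
2. (q implies not p) implies q, w1
3. q, w1
Accessibility: w0Rw0, w0Rw1, w1Rw1
The negation has an open branch (countermodel exists).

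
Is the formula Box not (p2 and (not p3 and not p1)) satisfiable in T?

Yes, satisfiable

1. Box not (p2 and (not p3 and not p1)), w0
2. not (p2 and (not p3 and not p1)), w0
3. not (not p3 and not p1), w0
4. p1, w0
Accessibility: w0Rw0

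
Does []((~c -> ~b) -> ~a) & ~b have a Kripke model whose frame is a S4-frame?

1. []((~c -> ~b) -> ~a) & ~b, u
2. []((~c -> ~b) -> ~a), u   [&-rule on 1]
3. ~b, u   [&-rule on 1]
4. (~c -> ~b) -> ~a, u   [[]-rule on 2 via uRu]
5. ~a, u   [->-rule on 4 (branches; this branch)]
Accessibility: uRu

Satisfiable (open branch found)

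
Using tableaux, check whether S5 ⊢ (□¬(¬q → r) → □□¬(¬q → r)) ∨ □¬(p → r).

Yes, valid

Tableau for the negation ¬((□¬(¬q → r) → □□¬(¬q → r)) ∨ □¬(p → r)):
1. ¬((□¬(¬q → r) → □□¬(¬q → r)) ∨ □¬(p → r)), u
2. ¬(□¬(¬q → r) → □□¬(¬q → r)), u
3. ¬□¬(p → r), u
4. □¬(¬q → r), u
5. ¬□□¬(¬q → r), u
6. ¬(¬q → r), u
7. ¬q, u
8. ¬r, u
9. p → r, v
10. ¬(¬q → r), v
11. ¬q, v
12. ¬r, v
13. ¬p, v
14. ¬□¬(¬q → r), w
15. ¬(¬q → r), w
16. ¬q, w
17. ¬r, w
18. ¬q → r, x
19. ¬(¬q → r), x
20. ¬q, x
21. ¬r, x
22. r, x
Accessibility: uRu, uRv, uRw, uRx, vRu, vRv, vRw, vRx, wRu, wRv, wRw, wRx, xRu, xRv, xRw, xRx
Branch closes: r and ¬r both at x.
Every branch of the negation's tableau closes; the branch above is one of them.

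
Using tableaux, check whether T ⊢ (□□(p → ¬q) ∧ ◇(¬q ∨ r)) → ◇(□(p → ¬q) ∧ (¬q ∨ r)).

Tableau for the negation ¬((□□(p → ¬q) ∧ ◇(¬q ∨ r)) → ◇(□(p → ¬q) ∧ (¬q ∨ r))):
1. ¬((□□(p → ¬q) ∧ ◇(¬q ∨ r)) → ◇(□(p → ¬q) ∧ (¬q ∨ r))), u
2. □□(p → ¬q) ∧ ◇(¬q ∨ r), u   [¬→-rule on 1]
3. ¬◇(□(p → ¬q) ∧ (¬q ∨ r)), u   [¬→-rule on 1]
4. □□(p → ¬q), u   [∧-rule on 2]
5. ◇(¬q ∨ r), u   [∧-rule on 2]
6. ¬(□(p → ¬q) ∧ (¬q ∨ r)), u   [¬◇-rule on 3 via uRu]
7. □(p → ¬q), u   [□-rule on 4 via uRu]
8. p → ¬q, u   [□-rule on 7 via uRu]
9. ¬□(p → ¬q), u   [¬∧-rule on 6 (branches; this branch)]
10. ¬q, u   [→-rule on 8 (branches; this branch)]
11. ¬q ∨ r, v   [◇-rule on 5: fresh world v, uRv]
12. ¬(□(p → ¬q) ∧ (¬q ∨ r)), v   [¬◇-rule on 3 via uRv]
13. □(p → ¬q), v   [□-rule on 4 via uRv]
14. p → ¬q, v   [□-rule on 7 via uRv]
15. r, v   [∨-rule on 11 (branches; this branch)]
16. ¬□(p → ¬q), v   [¬∧-rule on 12 (branches; this branch)]
17. ¬q, v   [→-rule on 14 (branches; this branch)]
18. ¬(p → ¬q), w   [¬□-rule on 9: fresh world w, uRw]
19. p, w   [¬→-rule on 18]
20. q, w   [¬→-rule on 18]
21. ¬(□(p → ¬q) ∧ (¬q ∨ r)), w   [¬◇-rule on 3 via uRw]
22. □(p → ¬q), w   [□-rule on 4 via uRw]
23. p → ¬q, w   [□-rule on 7 via uRw]
24. ¬(¬q ∨ r), w   [¬∧-rule on 21 (branches; this branch)]
25. ¬r, w   [¬∨-rule on 24]
26. ¬q, w   [→-rule on 23 (branches; this branch)]
Accessibility: uRu, uRv, uRw, vRv, wRw
Branch closes: q and ¬q both at w.
All branches of the negation close; one closing branch shown above.

Valid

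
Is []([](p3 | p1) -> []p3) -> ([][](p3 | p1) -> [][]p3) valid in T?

Yes, valid

Tableau for the negation ~([]([](p3 | p1) -> []p3) -> ([][](p3 | p1) -> [][]p3)):
1. ~([]([](p3 | p1) -> []p3) -> ([][](p3 | p1) -> [][]p3)), 0
2. []([](p3 | p1) -> []p3), 0   [~->-rule on 1]
3. ~([][](p3 | p1) -> [][]p3), 0   [~->-rule on 1]
4. [][](p3 | p1), 0   [~->-rule on 3]
5. ~[][]p3, 0   [~->-rule on 3]
6. [](p3 | p1) -> []p3, 0   [[]-rule on 2 via 0R0]
7. [](p3 | p1), 0   [[]-rule on 4 via 0R0]
8. p3 | p1, 0   [[]-rule on 7 via 0R0]
9. []p3, 0   [->-rule on 6 (branches; this branch)]
10. p3, 0   [[]-rule on 9 via 0R0]
11. p1, 0   [|-rule on 8 (branches; this branch)]
12. ~[]p3, 1   [~[]-rule on 5: fresh world 1, 0R1]
13. [](p3 | p1) -> []p3, 1   [[]-rule on 2 via 0R1]
14. [](p3 | p1), 1   [[]-rule on 4 via 0R1]
15. p3 | p1, 1   [[]-rule on 7 via 0R1]
16. p3, 1   [[]-rule on 9 via 0R1]
17. ~[](p3 | p1), 1   [->-rule on 13 (branches; this branch)]
18. p1, 1   [|-rule on 15 (branches; this branch)]
19. ~p3, 2   [~[]-rule on 12: fresh world 2, 1R2]
20. p3 | p1, 2   [[]-rule on 14 via 1R2]
21. p1, 2   [|-rule on 20 (branches; this branch)]
22. ~(p3 | p1), 3   [~[]-rule on 17: fresh world 3, 1R3]
23. ~p3, 3   [~|-rule on 22]
24. ~p1, 3   [~|-rule on 22]
25. p3 | p1, 3   [[]-rule on 14 via 1R3]
26. p1, 3   [|-rule on 25 (branches; this branch)]
Accessibility: 0R0, 0R1, 1R1, 1R2, 1R3, 2R2, 3R3
Branch closes: p1 and ~p1 both at 3.
All branches of the negation close; one closing branch shown above.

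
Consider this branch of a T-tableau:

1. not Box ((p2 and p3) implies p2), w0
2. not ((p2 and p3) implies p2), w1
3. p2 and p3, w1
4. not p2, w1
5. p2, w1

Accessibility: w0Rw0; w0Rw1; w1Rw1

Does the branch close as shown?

Yes, closed

Both p2 and not p2 appear at w1.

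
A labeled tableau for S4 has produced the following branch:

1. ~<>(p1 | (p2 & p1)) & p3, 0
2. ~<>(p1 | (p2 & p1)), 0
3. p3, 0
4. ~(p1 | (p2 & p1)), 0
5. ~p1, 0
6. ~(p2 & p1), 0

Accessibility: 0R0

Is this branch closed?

No, open

There is no literal clash: for every atom and world, at most one sign appears.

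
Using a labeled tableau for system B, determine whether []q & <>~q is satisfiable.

1. []q & <>~q, w0
2. []q, w0   [&-rule on 1]
3. <>~q, w0   [&-rule on 1]
4. q, w0   [[]-rule on 2 via w0Rw0]
5. ~q, w1   [<>-rule on 3: fresh world w1, w0Rw1]
6. q, w1   [[]-rule on 2 via w0Rw1]
Accessibility: w0Rw0, w0Rw1, w1Rw0, w1Rw1
Branch closes: q and ~q both at w1.
(One branch shown.) All branches close.

Unsatisfiable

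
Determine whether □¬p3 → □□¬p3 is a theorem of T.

Tableau for the negation ¬(□¬p3 → □□¬p3):
1. ¬(□¬p3 → □□¬p3), 0
2. □¬p3, 0   [¬→-rule on 1]
3. ¬□□¬p3, 0   [¬→-rule on 1]
4. ¬p3, 0   [□-rule on 2 via 0R0]
5. ¬□¬p3, 1   [¬□-rule on 3: fresh world 1, 0R1]
6. ¬p3, 1   [□-rule on 2 via 0R1]
7. p3, 2   [¬□-rule on 5: fresh world 2, 1R2]
Accessibility: 0R0, 0R1, 1R1, 1R2, 2R2
The negation has an open branch (countermodel exists).

No, not valid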